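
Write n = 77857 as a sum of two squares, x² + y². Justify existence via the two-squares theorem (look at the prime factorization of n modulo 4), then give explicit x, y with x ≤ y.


Step 1: Factor n = 77857 = 13 · 53 · 113.
Step 2: Check the mod-4 condition on each prime factor: 13 ≡ 1 (mod 4), exponent 1; 53 ≡ 1 (mod 4), exponent 1; 113 ≡ 1 (mod 4), exponent 1.
All primes ≡ 3 (mod 4) appear to even exponent (or don't appear), so by the two-squares theorem n IS expressible as a sum of two squares.
Step 3: Build a representation. Here n = 13 · 53 · 113 is a product of primes ≡ 1 (mod 4). Each prime p ≡ 1 (mod 4) is itself a sum of two squares; find a² by testing p − a² for a perfect square:
  13: 13 − 1² = 12, 13 − 2² = 9 = 3² ⇒ 13 = 2² + 3².
  53: 53 − 1² = 52, 53 − 2² = 49 = 7² ⇒ 53 = 2² + 7².
  113: 113 − 1² = 112, 113 − 2² = 109, 113 − 3² = 104, 113 − 4² = 97, 113 − 5² = 88, 113 − 6² = 77, 113 − 7² = 64 = 8² ⇒ 113 = 7² + 8².
  Combine using the Brahmagupta–Fibonacci identity (a² + b²)(c² + d²) = (ac − bd)² + (ad + bc)² = (ac + bd)² + (ad − bc)²:
  13 · 53 = 689: from (2² + 3²)(2² + 7²), take (2·2 − 3·7, 2·7 + 3·2) = (4 − 21, 14 + 6) = (-17, 20); dropping signs (only squares matter) gives (17, 20); check 17² + 20² = 289 + 400 = 689 ✓.
  689 · 113 = 77857: from (17² + 20²)(7² + 8²), take (17·7 − 20·8, 17·8 + 20·7) = (119 − 160, 136 + 140) = (-41, 276); dropping signs (only squares matter) gives (41, 276); check 41² + 276² = 1681 + 76176 = 77857 ✓.
Step 4: Order so x ≤ y and verify: 41² + 276² = 1681 + 76176 = 77857 = n. ✓

n = 77857 = 41² + 276² (one valid representation with x ≤ y).


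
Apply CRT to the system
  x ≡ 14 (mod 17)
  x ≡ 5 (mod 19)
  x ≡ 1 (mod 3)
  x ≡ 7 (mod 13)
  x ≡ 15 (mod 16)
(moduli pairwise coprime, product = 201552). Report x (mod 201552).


Product of moduli M = 17 · 19 · 3 · 13 · 16 = 201552.
Merge one congruence at a time:
  Start: x ≡ 14 (mod 17).
  Combine with x ≡ 5 (mod 19); new modulus lcm = 323.
    Write x = 14 + 17·t and substitute into x ≡ 5 (mod 19): 17·t ≡ 5 − 14 = -9 (mod 19).
    Reduce coefficients mod 19: 17·t ≡ 10 (mod 19).
    The inverse of 17 mod 19 is 9 (since 17·9 = 153 = 8·19 + 1), so t ≡ 9·10 = 90 ≡ 14 (mod 19).
    Then x = 14 + 17·14 = 252, valid modulo lcm(17, 19) = 323: x ≡ 252 (mod 323).
  Combine with x ≡ 1 (mod 3); new modulus lcm = 969.
    Write x = 252 + 323·t and substitute into x ≡ 1 (mod 3): 323·t ≡ 1 − 252 = -251 (mod 3).
    Reduce coefficients mod 3: 2·t ≡ 1 (mod 3).
    The inverse of 2 mod 3 is 2 (since 2·2 = 4 = 1·3 + 1), so t ≡ 2·1 = 2 ≡ 2 (mod 3).
    Then x = 252 + 323·2 = 898, valid modulo lcm(323, 3) = 969: x ≡ 898 (mod 969).
  Combine with x ≡ 7 (mod 13); new modulus lcm = 12597.
    Write x = 898 + 969·t and substitute into x ≡ 7 (mod 13): 969·t ≡ 7 − 898 = -891 (mod 13).
    Reduce coefficients mod 13: 7·t ≡ 6 (mod 13).
    The inverse of 7 mod 13 is 2 (since 7·2 = 14 = 1·13 + 1), so t ≡ 2·6 = 12 ≡ 12 (mod 13).
    Then x = 898 + 969·12 = 12526, valid modulo lcm(969, 13) = 12597: x ≡ 12526 (mod 12597).
  Combine with x ≡ 15 (mod 16); new modulus lcm = 201552.
    Write x = 12526 + 12597·t and substitute into x ≡ 15 (mod 16): 12597·t ≡ 15 − 12526 = -12511 (mod 16).
    Reduce coefficients mod 16: 5·t ≡ 1 (mod 16).
    The inverse of 5 mod 16 is 13 (since 5·13 = 65 = 4·16 + 1), so t ≡ 13·1 = 13 ≡ 13 (mod 16).
    Then x = 12526 + 12597·13 = 176287, valid modulo lcm(12597, 16) = 201552: x ≡ 176287 (mod 201552).
Verify against each original: 176287 mod 17 = 14, 176287 mod 19 = 5, 176287 mod 3 = 1, 176287 mod 13 = 7, 176287 mod 16 = 15.

x ≡ 176287 (mod 201552).


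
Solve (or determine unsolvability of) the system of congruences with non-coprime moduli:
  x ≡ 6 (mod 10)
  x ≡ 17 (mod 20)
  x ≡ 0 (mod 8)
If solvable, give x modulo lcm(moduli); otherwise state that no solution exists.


Moduli 10, 20, 8 are not pairwise coprime, so CRT works modulo lcm(m_i) when all pairwise compatibility conditions hold.
Pairwise compatibility: gcd(m_i, m_j) must divide a_i - a_j for every pair.
Merge one congruence at a time:
  Start: x ≡ 6 (mod 10).
  Combine with x ≡ 17 (mod 20): gcd(10, 20) = 10, and 17 - 6 = 11 is NOT divisible by 10.
    ⇒ system is inconsistent (no integer solution).

No solution (the system is inconsistent).


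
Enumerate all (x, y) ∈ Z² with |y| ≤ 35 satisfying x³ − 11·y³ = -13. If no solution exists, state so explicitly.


The equation is x³ - 11y³ = -13. For fixed y, x³ = 11·y³ − 13, so a solution requires the RHS to be a perfect cube.
Strategy: iterate y from -35 to 35, compute RHS = 11·y³ − 13, and check whether it is a (positive or negative) perfect cube.
Check small values of y:
  y = 0: RHS = -13 is not a perfect cube.
  y = 1: RHS = -2 is not a perfect cube.
  y = -1: RHS = -24 is not a perfect cube.
  y = 2: RHS = 75 is not a perfect cube.
  y = -2: RHS = -101 is not a perfect cube.
  y = 3: RHS = 284 is not a perfect cube.
  y = -3: RHS = -310 is not a perfect cube.
Continuing the search up to |y| = 35 finds no solutions either.
No (x, y) in the scanned range satisfies the equation.

No integer solutions with |y| ≤ 35.


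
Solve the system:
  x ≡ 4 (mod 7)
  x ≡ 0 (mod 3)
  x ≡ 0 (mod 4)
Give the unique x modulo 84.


Moduli 7, 3, 4 are pairwise coprime; by CRT there is a unique solution modulo M = 7 · 3 · 4 = 84.
Solve pairwise, accumulating the modulus:
  Start with x ≡ 4 (mod 7).
  Combine with x ≡ 0 (mod 3): since gcd(7, 3) = 1, we get a unique residue mod 21.
    Write x = 4 + 7·t and substitute into x ≡ 0 (mod 3): 7·t ≡ 0 − 4 = -4 (mod 3).
    Reduce coefficients mod 3: 1·t ≡ 2 (mod 3).
    So t ≡ 2 (mod 3).
    Then x = 4 + 7·2 = 18, valid modulo lcm(7, 3) = 21: x ≡ 18 (mod 21).
  Combine with x ≡ 0 (mod 4): since gcd(21, 4) = 1, we get a unique residue mod 84.
    Write x = 18 + 21·t and substitute into x ≡ 0 (mod 4): 21·t ≡ 0 − 18 = -18 (mod 4).
    Reduce coefficients mod 4: 1·t ≡ 2 (mod 4).
    So t ≡ 2 (mod 4).
    Then x = 18 + 21·2 = 60, valid modulo lcm(21, 4) = 84: x ≡ 60 (mod 84).
Verify: 60 mod 7 = 4 ✓, 60 mod 3 = 0 ✓, 60 mod 4 = 0 ✓.

x ≡ 60 (mod 84).


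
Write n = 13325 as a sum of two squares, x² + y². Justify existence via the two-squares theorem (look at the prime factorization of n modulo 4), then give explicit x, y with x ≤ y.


Step 1: Factor n = 13325 = 5^2 · 13 · 41.
Step 2: Check the mod-4 condition on each prime factor: 5 ≡ 1 (mod 4), exponent 2; 13 ≡ 1 (mod 4), exponent 1; 41 ≡ 1 (mod 4), exponent 1.
All primes ≡ 3 (mod 4) appear to even exponent (or don't appear), so by the two-squares theorem n IS expressible as a sum of two squares.
Step 3: Build a representation. Group n = k² · m with k = 5 and m = 13 · 41 = 533 (a product of primes ≡ 1 (mod 4)); a representation of m scales to one of n via (k·x)² + (k·y)² = k²(x² + y²). Each prime p ≡ 1 (mod 4) is itself a sum of two squares; find a² by testing p − a² for a perfect square:
  13: 13 − 1² = 12, 13 − 2² = 9 = 3² ⇒ 13 = 2² + 3².
  41: 41 − 1² = 40, 41 − 2² = 37, 41 − 3² = 32, 41 − 4² = 25 = 5² ⇒ 41 = 4² + 5².
  Combine using the Brahmagupta–Fibonacci identity (a² + b²)(c² + d²) = (ac − bd)² + (ad + bc)² = (ac + bd)² + (ad − bc)²:
  13 · 41 = 533: from (2² + 3²)(4² + 5²), take (2·4 − 3·5, 2·5 + 3·4) = (8 − 15, 10 + 12) = (-7, 22); dropping signs (only squares matter) gives (7, 22); check 7² + 22² = 49 + 484 = 533 ✓.
  Scale by k = 5: (5·7, 5·22) = (35, 110).
Step 4: Order so x ≤ y and verify: 35² + 110² = 1225 + 12100 = 13325 = n. ✓

n = 13325 = 35² + 110² (one valid representation with x ≤ y).


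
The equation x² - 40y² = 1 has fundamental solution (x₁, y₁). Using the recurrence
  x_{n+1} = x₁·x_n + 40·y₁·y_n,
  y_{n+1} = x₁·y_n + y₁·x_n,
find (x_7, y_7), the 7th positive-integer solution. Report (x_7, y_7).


Step 1: Find the fundamental solution (x₁, y₁) of x² - 40y² = 1.
  Expand √40 as a continued fraction. a₀ = ⌊√40⌋ = 6; iterate m_{k+1} = d_k·a_k − m_k, d_{k+1} = (40 − m_{k+1}²)/d_k, a_{k+1} = ⌊(a₀ + m_{k+1})/d_{k+1}⌋ (starting m₀ = 0, d₀ = 1), with convergents p_k = a_k·p_{k-1} + p_{k-2}, q_k = a_k·q_{k-1} + q_{k-2} (p₋₁ = 1, q₋₁ = 0):
  k = 0: a₀ = 6; p₀/q₀ = 6/1; p₀² − 40·q₀² = 36 − 40 = -4.
  k = 1: m = 6, d = 4, a = ⌊(6 + 6)/4⌋ = 3; p/q = (3·6 + 1)/(3·1 + 0) = 19/3; p² − 40·q² = 361 − 360 = 1.
  The first convergent with p² − 40·q² = 1 gives the fundamental solution (x₁, y₁) = (19, 3).
Step 2: Apply the recurrence (x_{n+1}, y_{n+1}) = (x₁x_n + 40y₁y_n, x₁y_n + y₁x_n) repeatedly.
  From (x_1, y_1) = (19, 3): x_2 = 19·19 + 40·3·3 = 721; y_2 = 19·3 + 3·19 = 114.
  From (x_2, y_2) = (721, 114): x_3 = 19·721 + 40·3·114 = 27379; y_3 = 19·114 + 3·721 = 4329.
  From (x_3, y_3) = (27379, 4329): x_4 = 19·27379 + 40·3·4329 = 1039681; y_4 = 19·4329 + 3·27379 = 164388.
  From (x_4, y_4) = (1039681, 164388): x_5 = 19·1039681 + 40·3·164388 = 39480499; y_5 = 19·164388 + 3·1039681 = 6242415.
  From (x_5, y_5) = (39480499, 6242415): x_6 = 19·39480499 + 40·3·6242415 = 1499219281; y_6 = 19·6242415 + 3·39480499 = 237047382.
  From (x_6, y_6) = (1499219281, 237047382): x_7 = 19·1499219281 + 40·3·237047382 = 56930852179; y_7 = 19·237047382 + 3·1499219281 = 9001558101.
Step 3: Verify x_7² - 40·y_7² = 3241121929827149048041 - 3241121929827149048040 = 1 (should be 1). ✓

(x_1, y_1) = (19, 3); (x_7, y_7) = (56930852179, 9001558101).


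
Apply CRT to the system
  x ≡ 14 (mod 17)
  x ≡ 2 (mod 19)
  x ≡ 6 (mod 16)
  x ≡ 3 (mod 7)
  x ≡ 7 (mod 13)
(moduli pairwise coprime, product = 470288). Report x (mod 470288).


Product of moduli M = 17 · 19 · 16 · 7 · 13 = 470288.
Merge one congruence at a time:
  Start: x ≡ 14 (mod 17).
  Combine with x ≡ 2 (mod 19); new modulus lcm = 323.
    Write x = 14 + 17·t and substitute into x ≡ 2 (mod 19): 17·t ≡ 2 − 14 = -12 (mod 19).
    Reduce coefficients mod 19: 17·t ≡ 7 (mod 19).
    The inverse of 17 mod 19 is 9 (since 17·9 = 153 = 8·19 + 1), so t ≡ 9·7 = 63 ≡ 6 (mod 19).
    Then x = 14 + 17·6 = 116, valid modulo lcm(17, 19) = 323: x ≡ 116 (mod 323).
  Combine with x ≡ 6 (mod 16); new modulus lcm = 5168.
    Write x = 116 + 323·t and substitute into x ≡ 6 (mod 16): 323·t ≡ 6 − 116 = -110 (mod 16).
    Reduce coefficients mod 16: 3·t ≡ 2 (mod 16).
    The inverse of 3 mod 16 is 11 (since 3·11 = 33 = 2·16 + 1), so t ≡ 11·2 = 22 ≡ 6 (mod 16).
    Then x = 116 + 323·6 = 2054, valid modulo lcm(323, 16) = 5168: x ≡ 2054 (mod 5168).
  Combine with x ≡ 3 (mod 7); new modulus lcm = 36176.
    Write x = 2054 + 5168·t and substitute into x ≡ 3 (mod 7): 5168·t ≡ 3 − 2054 = -2051 (mod 7).
    Reduce coefficients mod 7: 2·t ≡ 0 (mod 7).
    The inverse of 2 mod 7 is 4 (since 2·4 = 8 = 1·7 + 1), so t ≡ 4·0 = 0 ≡ 0 (mod 7).
    Then x = 2054 + 5168·0 = 2054, valid modulo lcm(5168, 7) = 36176: x ≡ 2054 (mod 36176).
  Combine with x ≡ 7 (mod 13); new modulus lcm = 470288.
    Write x = 2054 + 36176·t and substitute into x ≡ 7 (mod 13): 36176·t ≡ 7 − 2054 = -2047 (mod 13).
    Reduce coefficients mod 13: 10·t ≡ 7 (mod 13).
    The inverse of 10 mod 13 is 4 (since 10·4 = 40 = 3·13 + 1), so t ≡ 4·7 = 28 ≡ 2 (mod 13).
    Then x = 2054 + 36176·2 = 74406, valid modulo lcm(36176, 13) = 470288: x ≡ 74406 (mod 470288).
Verify against each original: 74406 mod 17 = 14, 74406 mod 19 = 2, 74406 mod 16 = 6, 74406 mod 7 = 3, 74406 mod 13 = 7.

x ≡ 74406 (mod 470288).


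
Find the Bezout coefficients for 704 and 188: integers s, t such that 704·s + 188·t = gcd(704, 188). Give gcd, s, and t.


Euclidean algorithm on (704, 188) — divide until remainder is 0:
  704 = 3 · 188 + 140
  188 = 1 · 140 + 48
  140 = 2 · 48 + 44
  48 = 1 · 44 + 4
  44 = 11 · 4 + 0
gcd(704, 188) = 4.
Track Bezout coefficients alongside the remainders: start with r₀ = 704 = a·1 + b·0 (s = 1, t = 0) and r₁ = 188 = a·0 + b·1 (s = 0, t = 1); each new remainder r_{k+1} = r_{k-1} − q_k·r_k inherits s_{k+1} = s_{k-1} − q_k·s_k, t_{k+1} = t_{k-1} − q_k·t_k, so r_k = a·s_k + b·t_k at every step:
  q = 3: r = 140, s = 1 − 3·0 = 1, t = 0 − 3·1 = -3  (check: 704·1 + 188·(-3) = 140)
  q = 1: r = 48, s = 0 − 1·1 = -1, t = 1 − 1·(-3) = 4  (check: 704·(-1) + 188·4 = 48)
  q = 2: r = 44, s = 1 − 2·(-1) = 3, t = -3 − 2·4 = -11  (check: 704·3 + 188·(-11) = 44)
  q = 1: r = 4, s = -1 − 1·3 = -4, t = 4 − 1·(-11) = 15  (check: 704·(-4) + 188·15 = 4)
The row with r = 4 (the gcd) gives the Bezout coefficients s = -4, t = 15.
Result: 704 · (-4) + 188 · (15) = 4.

gcd(704, 188) = 4; s = -4, t = 15 (check: 704·(-4) + 188·15 = 4).


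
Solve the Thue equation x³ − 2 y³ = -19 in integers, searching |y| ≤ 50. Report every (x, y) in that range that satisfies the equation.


The equation is x³ - 2y³ = -19. For fixed y, x³ = 2·y³ − 19, so a solution requires the RHS to be a perfect cube.
Strategy: iterate y from -50 to 50, compute RHS = 2·y³ − 19, and check whether it is a (positive or negative) perfect cube.
Check small values of y:
  y = 0: RHS = -19 is not a perfect cube.
  y = 1: RHS = -17 is not a perfect cube.
  y = -1: RHS = -21 is not a perfect cube.
  y = 2: RHS = -3 is not a perfect cube.
  y = -2: RHS = -35 is not a perfect cube.
  y = 3: RHS = 35 is not a perfect cube.
  y = -3: RHS = -73 is not a perfect cube.
Continuing the search up to |y| = 50 finds no solutions either.
No (x, y) in the scanned range satisfies the equation.

No integer solutions with |y| ≤ 50.


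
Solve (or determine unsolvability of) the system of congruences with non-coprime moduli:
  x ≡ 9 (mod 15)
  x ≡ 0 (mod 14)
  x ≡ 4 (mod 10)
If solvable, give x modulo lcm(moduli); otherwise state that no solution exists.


Moduli 15, 14, 10 are not pairwise coprime, so CRT works modulo lcm(m_i) when all pairwise compatibility conditions hold.
Pairwise compatibility: gcd(m_i, m_j) must divide a_i - a_j for every pair.
Merge one congruence at a time:
  Start: x ≡ 9 (mod 15).
  Combine with x ≡ 0 (mod 14): gcd(15, 14) = 1; 0 - 9 = -9, which IS divisible by 1, so compatible.
    Write x = 9 + 15·t and substitute into x ≡ 0 (mod 14): 15·t ≡ 0 − 9 = -9 (mod 14).
    Reduce coefficients mod 14: 1·t ≡ 5 (mod 14).
    So t ≡ 5 (mod 14).
    Then x = 9 + 15·5 = 84, valid modulo lcm(15, 14) = 210: x ≡ 84 (mod 210).
  Combine with x ≡ 4 (mod 10): gcd(210, 10) = 10; 4 - 84 = -80, which IS divisible by 10, so compatible.
    Write x = 84 + 210·t and substitute into x ≡ 4 (mod 10): 210·t ≡ 4 − 84 = -80 (mod 10).
    Divide the congruence (and modulus) by g = 10: 21·t ≡ -8 (mod 1).
    Modulo 1 every t works; take t = 0.
    Then x = 84 + 210·0 = 84, valid modulo lcm(210, 10) = 210: x ≡ 84 (mod 210).
Verify: 84 mod 15 = 9, 84 mod 14 = 0, 84 mod 10 = 4.

x ≡ 84 (mod 210).


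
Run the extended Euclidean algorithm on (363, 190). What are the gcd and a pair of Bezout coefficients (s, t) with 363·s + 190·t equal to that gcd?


Euclidean algorithm on (363, 190) — divide until remainder is 0:
  363 = 1 · 190 + 173
  190 = 1 · 173 + 17
  173 = 10 · 17 + 3
  17 = 5 · 3 + 2
  3 = 1 · 2 + 1
  2 = 2 · 1 + 0
gcd(363, 190) = 1.
Track Bezout coefficients alongside the remainders: start with r₀ = 363 = a·1 + b·0 (s = 1, t = 0) and r₁ = 190 = a·0 + b·1 (s = 0, t = 1); each new remainder r_{k+1} = r_{k-1} − q_k·r_k inherits s_{k+1} = s_{k-1} − q_k·s_k, t_{k+1} = t_{k-1} − q_k·t_k, so r_k = a·s_k + b·t_k at every step:
  q = 1: r = 173, s = 1 − 1·0 = 1, t = 0 − 1·1 = -1  (check: 363·1 + 190·(-1) = 173)
  q = 1: r = 17, s = 0 − 1·1 = -1, t = 1 − 1·(-1) = 2  (check: 363·(-1) + 190·2 = 17)
  q = 10: r = 3, s = 1 − 10·(-1) = 11, t = -1 − 10·2 = -21  (check: 363·11 + 190·(-21) = 3)
  q = 5: r = 2, s = -1 − 5·11 = -56, t = 2 − 5·(-21) = 107  (check: 363·(-56) + 190·107 = 2)
  q = 1: r = 1, s = 11 − 1·(-56) = 67, t = -21 − 1·107 = -128  (check: 363·67 + 190·(-128) = 1)
The row with r = 1 (the gcd) gives the Bezout coefficients s = 67, t = -128.
Result: 363 · (67) + 190 · (-128) = 1.

gcd(363, 190) = 1; s = 67, t = -128 (check: 363·67 + 190·(-128) = 1).


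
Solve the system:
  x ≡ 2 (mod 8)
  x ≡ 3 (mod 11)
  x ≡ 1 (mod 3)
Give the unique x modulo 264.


Moduli 8, 11, 3 are pairwise coprime; by CRT there is a unique solution modulo M = 8 · 11 · 3 = 264.
Solve pairwise, accumulating the modulus:
  Start with x ≡ 2 (mod 8).
  Combine with x ≡ 3 (mod 11): since gcd(8, 11) = 1, we get a unique residue mod 88.
    Write x = 2 + 8·t and substitute into x ≡ 3 (mod 11): 8·t ≡ 3 − 2 = 1 (mod 11).
    The inverse of 8 mod 11 is 7 (since 8·7 = 56 = 5·11 + 1), so t ≡ 7·1 = 7 ≡ 7 (mod 11).
    Then x = 2 + 8·7 = 58, valid modulo lcm(8, 11) = 88: x ≡ 58 (mod 88).
  Combine with x ≡ 1 (mod 3): since gcd(88, 3) = 1, we get a unique residue mod 264.
    Write x = 58 + 88·t and substitute into x ≡ 1 (mod 3): 88·t ≡ 1 − 58 = -57 (mod 3).
    Reduce coefficients mod 3: 1·t ≡ 0 (mod 3).
    So t ≡ 0 (mod 3).
    Then x = 58 + 88·0 = 58, valid modulo lcm(88, 3) = 264: x ≡ 58 (mod 264).
Verify: 58 mod 8 = 2 ✓, 58 mod 11 = 3 ✓, 58 mod 3 = 1 ✓.

x ≡ 58 (mod 264).


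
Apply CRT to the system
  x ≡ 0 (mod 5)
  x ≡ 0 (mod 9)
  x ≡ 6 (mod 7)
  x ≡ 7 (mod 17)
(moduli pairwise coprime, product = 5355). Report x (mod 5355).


Product of moduli M = 5 · 9 · 7 · 17 = 5355.
Merge one congruence at a time:
  Start: x ≡ 0 (mod 5).
  Combine with x ≡ 0 (mod 9); new modulus lcm = 45.
    Write x = 0 + 5·t and substitute into x ≡ 0 (mod 9): 5·t ≡ 0 − 0 = 0 (mod 9).
    The inverse of 5 mod 9 is 2 (since 5·2 = 10 = 1·9 + 1), so t ≡ 2·0 = 0 ≡ 0 (mod 9).
    Then x = 0 + 5·0 = 0, valid modulo lcm(5, 9) = 45: x ≡ 0 (mod 45).
  Combine with x ≡ 6 (mod 7); new modulus lcm = 315.
    Write x = 0 + 45·t and substitute into x ≡ 6 (mod 7): 45·t ≡ 6 − 0 = 6 (mod 7).
    Reduce coefficients mod 7: 3·t ≡ 6 (mod 7).
    The inverse of 3 mod 7 is 5 (since 3·5 = 15 = 2·7 + 1), so t ≡ 5·6 = 30 ≡ 2 (mod 7).
    Then x = 0 + 45·2 = 90, valid modulo lcm(45, 7) = 315: x ≡ 90 (mod 315).
  Combine with x ≡ 7 (mod 17); new modulus lcm = 5355.
    Write x = 90 + 315·t and substitute into x ≡ 7 (mod 17): 315·t ≡ 7 − 90 = -83 (mod 17).
    Reduce coefficients mod 17: 9·t ≡ 2 (mod 17).
    The inverse of 9 mod 17 is 2 (since 9·2 = 18 = 1·17 + 1), so t ≡ 2·2 = 4 ≡ 4 (mod 17).
    Then x = 90 + 315·4 = 1350, valid modulo lcm(315, 17) = 5355: x ≡ 1350 (mod 5355).
Verify against each original: 1350 mod 5 = 0, 1350 mod 9 = 0, 1350 mod 7 = 6, 1350 mod 17 = 7.

x ≡ 1350 (mod 5355).


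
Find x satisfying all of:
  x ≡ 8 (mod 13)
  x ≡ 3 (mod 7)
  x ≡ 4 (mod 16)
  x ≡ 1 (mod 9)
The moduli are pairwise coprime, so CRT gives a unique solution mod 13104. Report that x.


Product of moduli M = 13 · 7 · 16 · 9 = 13104.
Merge one congruence at a time:
  Start: x ≡ 8 (mod 13).
  Combine with x ≡ 3 (mod 7); new modulus lcm = 91.
    Write x = 8 + 13·t and substitute into x ≡ 3 (mod 7): 13·t ≡ 3 − 8 = -5 (mod 7).
    Reduce coefficients mod 7: 6·t ≡ 2 (mod 7).
    The inverse of 6 mod 7 is 6 (since 6·6 = 36 = 5·7 + 1), so t ≡ 6·2 = 12 ≡ 5 (mod 7).
    Then x = 8 + 13·5 = 73, valid modulo lcm(13, 7) = 91: x ≡ 73 (mod 91).
  Combine with x ≡ 4 (mod 16); new modulus lcm = 1456.
    Write x = 73 + 91·t and substitute into x ≡ 4 (mod 16): 91·t ≡ 4 − 73 = -69 (mod 16).
    Reduce coefficients mod 16: 11·t ≡ 11 (mod 16).
    The inverse of 11 mod 16 is 3 (since 11·3 = 33 = 2·16 + 1), so t ≡ 3·11 = 33 ≡ 1 (mod 16).
    Then x = 73 + 91·1 = 164, valid modulo lcm(91, 16) = 1456: x ≡ 164 (mod 1456).
  Combine with x ≡ 1 (mod 9); new modulus lcm = 13104.
    Write x = 164 + 1456·t and substitute into x ≡ 1 (mod 9): 1456·t ≡ 1 − 164 = -163 (mod 9).
    Reduce coefficients mod 9: 7·t ≡ 8 (mod 9).
    The inverse of 7 mod 9 is 4 (since 7·4 = 28 = 3·9 + 1), so t ≡ 4·8 = 32 ≡ 5 (mod 9).
    Then x = 164 + 1456·5 = 7444, valid modulo lcm(1456, 9) = 13104: x ≡ 7444 (mod 13104).
Verify against each original: 7444 mod 13 = 8, 7444 mod 7 = 3, 7444 mod 16 = 4, 7444 mod 9 = 1.

x ≡ 7444 (mod 13104).


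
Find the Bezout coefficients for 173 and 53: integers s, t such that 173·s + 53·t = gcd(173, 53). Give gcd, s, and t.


Euclidean algorithm on (173, 53) — divide until remainder is 0:
  173 = 3 · 53 + 14
  53 = 3 · 14 + 11
  14 = 1 · 11 + 3
  11 = 3 · 3 + 2
  3 = 1 · 2 + 1
  2 = 2 · 1 + 0
gcd(173, 53) = 1.
Track Bezout coefficients alongside the remainders: start with r₀ = 173 = a·1 + b·0 (s = 1, t = 0) and r₁ = 53 = a·0 + b·1 (s = 0, t = 1); each new remainder r_{k+1} = r_{k-1} − q_k·r_k inherits s_{k+1} = s_{k-1} − q_k·s_k, t_{k+1} = t_{k-1} − q_k·t_k, so r_k = a·s_k + b·t_k at every step:
  q = 3: r = 14, s = 1 − 3·0 = 1, t = 0 − 3·1 = -3  (check: 173·1 + 53·(-3) = 14)
  q = 3: r = 11, s = 0 − 3·1 = -3, t = 1 − 3·(-3) = 10  (check: 173·(-3) + 53·10 = 11)
  q = 1: r = 3, s = 1 − 1·(-3) = 4, t = -3 − 1·10 = -13  (check: 173·4 + 53·(-13) = 3)
  q = 3: r = 2, s = -3 − 3·4 = -15, t = 10 − 3·(-13) = 49  (check: 173·(-15) + 53·49 = 2)
  q = 1: r = 1, s = 4 − 1·(-15) = 19, t = -13 − 1·49 = -62  (check: 173·19 + 53·(-62) = 1)
The row with r = 1 (the gcd) gives the Bezout coefficients s = 19, t = -62.
Result: 173 · (19) + 53 · (-62) = 1.

gcd(173, 53) = 1; s = 19, t = -62 (check: 173·19 + 53·(-62) = 1).


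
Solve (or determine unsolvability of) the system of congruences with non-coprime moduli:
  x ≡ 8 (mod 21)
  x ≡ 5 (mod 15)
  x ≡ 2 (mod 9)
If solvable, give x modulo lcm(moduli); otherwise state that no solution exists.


Moduli 21, 15, 9 are not pairwise coprime, so CRT works modulo lcm(m_i) when all pairwise compatibility conditions hold.
Pairwise compatibility: gcd(m_i, m_j) must divide a_i - a_j for every pair.
Merge one congruence at a time:
  Start: x ≡ 8 (mod 21).
  Combine with x ≡ 5 (mod 15): gcd(21, 15) = 3; 5 - 8 = -3, which IS divisible by 3, so compatible.
    Write x = 8 + 21·t and substitute into x ≡ 5 (mod 15): 21·t ≡ 5 − 8 = -3 (mod 15).
    Divide the congruence (and modulus) by g = 3: 7·t ≡ -1 (mod 5).
    Reduce coefficients mod 5: 2·t ≡ 4 (mod 5).
    The inverse of 2 mod 5 is 3 (since 2·3 = 6 = 1·5 + 1), so t ≡ 3·4 = 12 ≡ 2 (mod 5).
    Then x = 8 + 21·2 = 50, valid modulo lcm(21, 15) = 105: x ≡ 50 (mod 105).
  Combine with x ≡ 2 (mod 9): gcd(105, 9) = 3; 2 - 50 = -48, which IS divisible by 3, so compatible.
    Write x = 50 + 105·t and substitute into x ≡ 2 (mod 9): 105·t ≡ 2 − 50 = -48 (mod 9).
    Divide the congruence (and modulus) by g = 3: 35·t ≡ -16 (mod 3).
    Reduce coefficients mod 3: 2·t ≡ 2 (mod 3).
    The inverse of 2 mod 3 is 2 (since 2·2 = 4 = 1·3 + 1), so t ≡ 2·2 = 4 ≡ 1 (mod 3).
    Then x = 50 + 105·1 = 155, valid modulo lcm(105, 9) = 315: x ≡ 155 (mod 315).
Verify: 155 mod 21 = 8, 155 mod 15 = 5, 155 mod 9 = 2.

x ≡ 155 (mod 315).


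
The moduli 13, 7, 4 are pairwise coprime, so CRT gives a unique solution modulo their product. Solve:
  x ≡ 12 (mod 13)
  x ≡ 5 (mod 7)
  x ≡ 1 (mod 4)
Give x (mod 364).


Moduli 13, 7, 4 are pairwise coprime; by CRT there is a unique solution modulo M = 13 · 7 · 4 = 364.
Solve pairwise, accumulating the modulus:
  Start with x ≡ 12 (mod 13).
  Combine with x ≡ 5 (mod 7): since gcd(13, 7) = 1, we get a unique residue mod 91.
    Write x = 12 + 13·t and substitute into x ≡ 5 (mod 7): 13·t ≡ 5 − 12 = -7 (mod 7).
    Reduce coefficients mod 7: 6·t ≡ 0 (mod 7).
    The inverse of 6 mod 7 is 6 (since 6·6 = 36 = 5·7 + 1), so t ≡ 6·0 = 0 ≡ 0 (mod 7).
    Then x = 12 + 13·0 = 12, valid modulo lcm(13, 7) = 91: x ≡ 12 (mod 91).
  Combine with x ≡ 1 (mod 4): since gcd(91, 4) = 1, we get a unique residue mod 364.
    Write x = 12 + 91·t and substitute into x ≡ 1 (mod 4): 91·t ≡ 1 − 12 = -11 (mod 4).
    Reduce coefficients mod 4: 3·t ≡ 1 (mod 4).
    The inverse of 3 mod 4 is 3 (since 3·3 = 9 = 2·4 + 1), so t ≡ 3·1 = 3 ≡ 3 (mod 4).
    Then x = 12 + 91·3 = 285, valid modulo lcm(91, 4) = 364: x ≡ 285 (mod 364).
Verify: 285 mod 13 = 12 ✓, 285 mod 7 = 5 ✓, 285 mod 4 = 1 ✓.

x ≡ 285 (mod 364).


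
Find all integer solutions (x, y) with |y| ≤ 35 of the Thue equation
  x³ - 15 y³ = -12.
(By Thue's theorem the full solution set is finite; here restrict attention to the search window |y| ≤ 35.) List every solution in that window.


The equation is x³ - 15y³ = -12. For fixed y, x³ = 15·y³ − 12, so a solution requires the RHS to be a perfect cube.
Strategy: iterate y from -35 to 35, compute RHS = 15·y³ − 12, and check whether it is a (positive or negative) perfect cube.
Check small values of y:
  y = 0: RHS = -12 is not a perfect cube.
  y = 1: RHS = 3 is not a perfect cube.
  y = -1: RHS = -27 = (-3)³ ⇒ x = -3 works.
  y = 2: RHS = 108 is not a perfect cube.
  y = -2: RHS = -132 is not a perfect cube.
  y = 3: RHS = 393 is not a perfect cube.
  y = -3: RHS = -417 is not a perfect cube.
Continuing the search up to |y| = 35 finds no further solutions beyond those listed.
Collected solutions: (-3, -1).

Solutions (with |y| ≤ 35): (-3, -1).


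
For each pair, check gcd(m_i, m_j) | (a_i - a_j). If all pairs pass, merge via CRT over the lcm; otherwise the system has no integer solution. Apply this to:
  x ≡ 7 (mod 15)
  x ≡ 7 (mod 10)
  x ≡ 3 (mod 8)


Moduli 15, 10, 8 are not pairwise coprime, so CRT works modulo lcm(m_i) when all pairwise compatibility conditions hold.
Pairwise compatibility: gcd(m_i, m_j) must divide a_i - a_j for every pair.
Merge one congruence at a time:
  Start: x ≡ 7 (mod 15).
  Combine with x ≡ 7 (mod 10): gcd(15, 10) = 5; 7 - 7 = 0, which IS divisible by 5, so compatible.
    Write x = 7 + 15·t and substitute into x ≡ 7 (mod 10): 15·t ≡ 7 − 7 = 0 (mod 10).
    Divide the congruence (and modulus) by g = 5: 3·t ≡ 0 (mod 2).
    Reduce coefficients mod 2: 1·t ≡ 0 (mod 2).
    So t ≡ 0 (mod 2).
    Then x = 7 + 15·0 = 7, valid modulo lcm(15, 10) = 30: x ≡ 7 (mod 30).
  Combine with x ≡ 3 (mod 8): gcd(30, 8) = 2; 3 - 7 = -4, which IS divisible by 2, so compatible.
    Write x = 7 + 30·t and substitute into x ≡ 3 (mod 8): 30·t ≡ 3 − 7 = -4 (mod 8).
    Divide the congruence (and modulus) by g = 2: 15·t ≡ -2 (mod 4).
    Reduce coefficients mod 4: 3·t ≡ 2 (mod 4).
    The inverse of 3 mod 4 is 3 (since 3·3 = 9 = 2·4 + 1), so t ≡ 3·2 = 6 ≡ 2 (mod 4).
    Then x = 7 + 30·2 = 67, valid modulo lcm(30, 8) = 120: x ≡ 67 (mod 120).
Verify: 67 mod 15 = 7, 67 mod 10 = 7, 67 mod 8 = 3.

x ≡ 67 (mod 120).


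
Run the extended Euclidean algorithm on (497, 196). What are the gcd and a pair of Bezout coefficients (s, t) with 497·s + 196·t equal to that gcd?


Euclidean algorithm on (497, 196) — divide until remainder is 0:
  497 = 2 · 196 + 105
  196 = 1 · 105 + 91
  105 = 1 · 91 + 14
  91 = 6 · 14 + 7
  14 = 2 · 7 + 0
gcd(497, 196) = 7.
Track Bezout coefficients alongside the remainders: start with r₀ = 497 = a·1 + b·0 (s = 1, t = 0) and r₁ = 196 = a·0 + b·1 (s = 0, t = 1); each new remainder r_{k+1} = r_{k-1} − q_k·r_k inherits s_{k+1} = s_{k-1} − q_k·s_k, t_{k+1} = t_{k-1} − q_k·t_k, so r_k = a·s_k + b·t_k at every step:
  q = 2: r = 105, s = 1 − 2·0 = 1, t = 0 − 2·1 = -2  (check: 497·1 + 196·(-2) = 105)
  q = 1: r = 91, s = 0 − 1·1 = -1, t = 1 − 1·(-2) = 3  (check: 497·(-1) + 196·3 = 91)
  q = 1: r = 14, s = 1 − 1·(-1) = 2, t = -2 − 1·3 = -5  (check: 497·2 + 196·(-5) = 14)
  q = 6: r = 7, s = -1 − 6·2 = -13, t = 3 − 6·(-5) = 33  (check: 497·(-13) + 196·33 = 7)
The row with r = 7 (the gcd) gives the Bezout coefficients s = -13, t = 33.
Result: 497 · (-13) + 196 · (33) = 7.

gcd(497, 196) = 7; s = -13, t = 33 (check: 497·(-13) + 196·33 = 7).


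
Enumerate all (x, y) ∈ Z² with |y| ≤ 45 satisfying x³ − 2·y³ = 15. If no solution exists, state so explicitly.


The equation is x³ - 2y³ = 15. For fixed y, x³ = 2·y³ + 15, so a solution requires the RHS to be a perfect cube.
Strategy: iterate y from -45 to 45, compute RHS = 2·y³ + 15, and check whether it is a (positive or negative) perfect cube.
Check small values of y:
  y = 0: RHS = 15 is not a perfect cube.
  y = 1: RHS = 17 is not a perfect cube.
  y = -1: RHS = 13 is not a perfect cube.
  y = 2: RHS = 31 is not a perfect cube.
  y = -2: RHS = -1 = (-1)³ ⇒ x = -1 works.
  y = 3: RHS = 69 is not a perfect cube.
  y = -3: RHS = -39 is not a perfect cube.
Continuing the search up to |y| = 45 finds no further solutions beyond those listed.
Collected solutions: (-1, -2).

Solutions (with |y| ≤ 45): (-1, -2).


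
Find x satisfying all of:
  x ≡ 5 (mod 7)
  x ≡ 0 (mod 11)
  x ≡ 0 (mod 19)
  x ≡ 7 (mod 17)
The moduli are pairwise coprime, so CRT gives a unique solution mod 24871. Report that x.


Product of moduli M = 7 · 11 · 19 · 17 = 24871.
Merge one congruence at a time:
  Start: x ≡ 5 (mod 7).
  Combine with x ≡ 0 (mod 11); new modulus lcm = 77.
    Write x = 5 + 7·t and substitute into x ≡ 0 (mod 11): 7·t ≡ 0 − 5 = -5 (mod 11).
    Reduce coefficients mod 11: 7·t ≡ 6 (mod 11).
    The inverse of 7 mod 11 is 8 (since 7·8 = 56 = 5·11 + 1), so t ≡ 8·6 = 48 ≡ 4 (mod 11).
    Then x = 5 + 7·4 = 33, valid modulo lcm(7, 11) = 77: x ≡ 33 (mod 77).
  Combine with x ≡ 0 (mod 19); new modulus lcm = 1463.
    Write x = 33 + 77·t and substitute into x ≡ 0 (mod 19): 77·t ≡ 0 − 33 = -33 (mod 19).
    Reduce coefficients mod 19: 1·t ≡ 5 (mod 19).
    So t ≡ 5 (mod 19).
    Then x = 33 + 77·5 = 418, valid modulo lcm(77, 19) = 1463: x ≡ 418 (mod 1463).
  Combine with x ≡ 7 (mod 17); new modulus lcm = 24871.
    Write x = 418 + 1463·t and substitute into x ≡ 7 (mod 17): 1463·t ≡ 7 − 418 = -411 (mod 17).
    Reduce coefficients mod 17: 1·t ≡ 14 (mod 17).
    So t ≡ 14 (mod 17).
    Then x = 418 + 1463·14 = 20900, valid modulo lcm(1463, 17) = 24871: x ≡ 20900 (mod 24871).
Verify against each original: 20900 mod 7 = 5, 20900 mod 11 = 0, 20900 mod 19 = 0, 20900 mod 17 = 7.

x ≡ 20900 (mod 24871).


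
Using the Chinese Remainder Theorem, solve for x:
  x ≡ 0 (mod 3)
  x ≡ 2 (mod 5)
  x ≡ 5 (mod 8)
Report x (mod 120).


Moduli 3, 5, 8 are pairwise coprime; by CRT there is a unique solution modulo M = 3 · 5 · 8 = 120.
Solve pairwise, accumulating the modulus:
  Start with x ≡ 0 (mod 3).
  Combine with x ≡ 2 (mod 5): since gcd(3, 5) = 1, we get a unique residue mod 15.
    Write x = 0 + 3·t and substitute into x ≡ 2 (mod 5): 3·t ≡ 2 − 0 = 2 (mod 5).
    The inverse of 3 mod 5 is 2 (since 3·2 = 6 = 1·5 + 1), so t ≡ 2·2 = 4 ≡ 4 (mod 5).
    Then x = 0 + 3·4 = 12, valid modulo lcm(3, 5) = 15: x ≡ 12 (mod 15).
  Combine with x ≡ 5 (mod 8): since gcd(15, 8) = 1, we get a unique residue mod 120.
    Write x = 12 + 15·t and substitute into x ≡ 5 (mod 8): 15·t ≡ 5 − 12 = -7 (mod 8).
    Reduce coefficients mod 8: 7·t ≡ 1 (mod 8).
    The inverse of 7 mod 8 is 7 (since 7·7 = 49 = 6·8 + 1), so t ≡ 7·1 = 7 ≡ 7 (mod 8).
    Then x = 12 + 15·7 = 117, valid modulo lcm(15, 8) = 120: x ≡ 117 (mod 120).
Verify: 117 mod 3 = 0 ✓, 117 mod 5 = 2 ✓, 117 mod 8 = 5 ✓.

x ≡ 117 (mod 120).


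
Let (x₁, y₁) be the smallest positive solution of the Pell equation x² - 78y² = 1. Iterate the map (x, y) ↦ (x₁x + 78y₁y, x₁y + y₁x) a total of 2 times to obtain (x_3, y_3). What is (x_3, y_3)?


Step 1: Find the fundamental solution (x₁, y₁) of x² - 78y² = 1.
  Expand √78 as a continued fraction. a₀ = ⌊√78⌋ = 8; iterate m_{k+1} = d_k·a_k − m_k, d_{k+1} = (78 − m_{k+1}²)/d_k, a_{k+1} = ⌊(a₀ + m_{k+1})/d_{k+1}⌋ (starting m₀ = 0, d₀ = 1), with convergents p_k = a_k·p_{k-1} + p_{k-2}, q_k = a_k·q_{k-1} + q_{k-2} (p₋₁ = 1, q₋₁ = 0):
  k = 0: a₀ = 8; p₀/q₀ = 8/1; p₀² − 78·q₀² = 64 − 78 = -14.
  k = 1: m = 8, d = 14, a = ⌊(8 + 8)/14⌋ = 1; p/q = (1·8 + 1)/(1·1 + 0) = 9/1; p² − 78·q² = 81 − 78 = 3.
  k = 2: m = 6, d = 3, a = ⌊(8 + 6)/3⌋ = 4; p/q = (4·9 + 8)/(4·1 + 1) = 44/5; p² − 78·q² = 1936 − 1950 = -14.
  k = 3: m = 6, d = 14, a = ⌊(8 + 6)/14⌋ = 1; p/q = (1·44 + 9)/(1·5 + 1) = 53/6; p² − 78·q² = 2809 − 2808 = 1.
  The first convergent with p² − 78·q² = 1 gives the fundamental solution (x₁, y₁) = (53, 6).
Step 2: Apply the recurrence (x_{n+1}, y_{n+1}) = (x₁x_n + 78y₁y_n, x₁y_n + y₁x_n) repeatedly.
  From (x_1, y_1) = (53, 6): x_2 = 53·53 + 78·6·6 = 5617; y_2 = 53·6 + 6·53 = 636.
  From (x_2, y_2) = (5617, 636): x_3 = 53·5617 + 78·6·636 = 595349; y_3 = 53·636 + 6·5617 = 67410.
Step 3: Verify x_3² - 78·y_3² = 354440431801 - 354440431800 = 1 (should be 1). ✓

(x_1, y_1) = (53, 6); (x_3, y_3) = (595349, 67410).


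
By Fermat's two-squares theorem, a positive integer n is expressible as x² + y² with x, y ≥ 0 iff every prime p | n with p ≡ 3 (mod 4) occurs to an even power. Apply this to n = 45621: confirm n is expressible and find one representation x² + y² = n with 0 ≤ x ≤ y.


Step 1: Factor n = 45621 = 3^2 · 37 · 137.
Step 2: Check the mod-4 condition on each prime factor: 3 ≡ 3 (mod 4), exponent 2 (must be even); 37 ≡ 1 (mod 4), exponent 1; 137 ≡ 1 (mod 4), exponent 1.
All primes ≡ 3 (mod 4) appear to even exponent (or don't appear), so by the two-squares theorem n IS expressible as a sum of two squares.
Step 3: Build a representation. Group n = k² · m with k = 3 and m = 37 · 137 = 5069 (a product of primes ≡ 1 (mod 4)); a representation of m scales to one of n via (k·x)² + (k·y)² = k²(x² + y²). Each prime p ≡ 1 (mod 4) is itself a sum of two squares; find a² by testing p − a² for a perfect square:
  37: 37 − 1² = 36 = 6² ⇒ 37 = 1² + 6².
  137: 137 − 1² = 136, 137 − 2² = 133, 137 − 3² = 128, 137 − 4² = 121 = 11² ⇒ 137 = 4² + 11².
  Combine using the Brahmagupta–Fibonacci identity (a² + b²)(c² + d²) = (ac − bd)² + (ad + bc)² = (ac + bd)² + (ad − bc)²:
  37 · 137 = 5069: from (1² + 6²)(4² + 11²), take (1·4 − 6·11, 1·11 + 6·4) = (4 − 66, 11 + 24) = (-62, 35); dropping signs (only squares matter) gives (62, 35); check 62² + 35² = 3844 + 1225 = 5069 ✓.
  Scale by k = 3: (3·62, 3·35) = (186, 105).
Step 4: Order so x ≤ y and verify: 105² + 186² = 11025 + 34596 = 45621 = n. ✓

n = 45621 = 105² + 186² (one valid representation with x ≤ y).


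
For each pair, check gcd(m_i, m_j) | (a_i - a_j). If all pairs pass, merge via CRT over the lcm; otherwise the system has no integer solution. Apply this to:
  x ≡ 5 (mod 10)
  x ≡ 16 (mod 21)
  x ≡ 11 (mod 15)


Moduli 10, 21, 15 are not pairwise coprime, so CRT works modulo lcm(m_i) when all pairwise compatibility conditions hold.
Pairwise compatibility: gcd(m_i, m_j) must divide a_i - a_j for every pair.
Merge one congruence at a time:
  Start: x ≡ 5 (mod 10).
  Combine with x ≡ 16 (mod 21): gcd(10, 21) = 1; 16 - 5 = 11, which IS divisible by 1, so compatible.
    Write x = 5 + 10·t and substitute into x ≡ 16 (mod 21): 10·t ≡ 16 − 5 = 11 (mod 21).
    The inverse of 10 mod 21 is 19 (since 10·19 = 190 = 9·21 + 1), so t ≡ 19·11 = 209 ≡ 20 (mod 21).
    Then x = 5 + 10·20 = 205, valid modulo lcm(10, 21) = 210: x ≡ 205 (mod 210).
  Combine with x ≡ 11 (mod 15): gcd(210, 15) = 15, and 11 - 205 = -194 is NOT divisible by 15.
    ⇒ system is inconsistent (no integer solution).

No solution (the system is inconsistent).


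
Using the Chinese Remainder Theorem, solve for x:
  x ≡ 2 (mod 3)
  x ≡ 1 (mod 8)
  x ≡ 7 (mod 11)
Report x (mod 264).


Moduli 3, 8, 11 are pairwise coprime; by CRT there is a unique solution modulo M = 3 · 8 · 11 = 264.
Solve pairwise, accumulating the modulus:
  Start with x ≡ 2 (mod 3).
  Combine with x ≡ 1 (mod 8): since gcd(3, 8) = 1, we get a unique residue mod 24.
    Write x = 2 + 3·t and substitute into x ≡ 1 (mod 8): 3·t ≡ 1 − 2 = -1 (mod 8).
    Reduce coefficients mod 8: 3·t ≡ 7 (mod 8).
    The inverse of 3 mod 8 is 3 (since 3·3 = 9 = 1·8 + 1), so t ≡ 3·7 = 21 ≡ 5 (mod 8).
    Then x = 2 + 3·5 = 17, valid modulo lcm(3, 8) = 24: x ≡ 17 (mod 24).
  Combine with x ≡ 7 (mod 11): since gcd(24, 11) = 1, we get a unique residue mod 264.
    Write x = 17 + 24·t and substitute into x ≡ 7 (mod 11): 24·t ≡ 7 − 17 = -10 (mod 11).
    Reduce coefficients mod 11: 2·t ≡ 1 (mod 11).
    The inverse of 2 mod 11 is 6 (since 2·6 = 12 = 1·11 + 1), so t ≡ 6·1 = 6 ≡ 6 (mod 11).
    Then x = 17 + 24·6 = 161, valid modulo lcm(24, 11) = 264: x ≡ 161 (mod 264).
Verify: 161 mod 3 = 2 ✓, 161 mod 8 = 1 ✓, 161 mod 11 = 7 ✓.

x ≡ 161 (mod 264).


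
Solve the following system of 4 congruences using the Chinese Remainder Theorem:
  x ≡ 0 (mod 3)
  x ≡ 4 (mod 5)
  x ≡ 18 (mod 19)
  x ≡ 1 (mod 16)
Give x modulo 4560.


Product of moduli M = 3 · 5 · 19 · 16 = 4560.
Merge one congruence at a time:
  Start: x ≡ 0 (mod 3).
  Combine with x ≡ 4 (mod 5); new modulus lcm = 15.
    Write x = 0 + 3·t and substitute into x ≡ 4 (mod 5): 3·t ≡ 4 − 0 = 4 (mod 5).
    The inverse of 3 mod 5 is 2 (since 3·2 = 6 = 1·5 + 1), so t ≡ 2·4 = 8 ≡ 3 (mod 5).
    Then x = 0 + 3·3 = 9, valid modulo lcm(3, 5) = 15: x ≡ 9 (mod 15).
  Combine with x ≡ 18 (mod 19); new modulus lcm = 285.
    Write x = 9 + 15·t and substitute into x ≡ 18 (mod 19): 15·t ≡ 18 − 9 = 9 (mod 19).
    The inverse of 15 mod 19 is 14 (since 15·14 = 210 = 11·19 + 1), so t ≡ 14·9 = 126 ≡ 12 (mod 19).
    Then x = 9 + 15·12 = 189, valid modulo lcm(15, 19) = 285: x ≡ 189 (mod 285).
  Combine with x ≡ 1 (mod 16); new modulus lcm = 4560.
    Write x = 189 + 285·t and substitute into x ≡ 1 (mod 16): 285·t ≡ 1 − 189 = -188 (mod 16).
    Reduce coefficients mod 16: 13·t ≡ 4 (mod 16).
    The inverse of 13 mod 16 is 5 (since 13·5 = 65 = 4·16 + 1), so t ≡ 5·4 = 20 ≡ 4 (mod 16).
    Then x = 189 + 285·4 = 1329, valid modulo lcm(285, 16) = 4560: x ≡ 1329 (mod 4560).
Verify against each original: 1329 mod 3 = 0, 1329 mod 5 = 4, 1329 mod 19 = 18, 1329 mod 16 = 1.

x ≡ 1329 (mod 4560).


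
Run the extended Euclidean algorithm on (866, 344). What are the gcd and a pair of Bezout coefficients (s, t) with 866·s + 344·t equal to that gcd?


Euclidean algorithm on (866, 344) — divide until remainder is 0:
  866 = 2 · 344 + 178
  344 = 1 · 178 + 166
  178 = 1 · 166 + 12
  166 = 13 · 12 + 10
  12 = 1 · 10 + 2
  10 = 5 · 2 + 0
gcd(866, 344) = 2.
Track Bezout coefficients alongside the remainders: start with r₀ = 866 = a·1 + b·0 (s = 1, t = 0) and r₁ = 344 = a·0 + b·1 (s = 0, t = 1); each new remainder r_{k+1} = r_{k-1} − q_k·r_k inherits s_{k+1} = s_{k-1} − q_k·s_k, t_{k+1} = t_{k-1} − q_k·t_k, so r_k = a·s_k + b·t_k at every step:
  q = 2: r = 178, s = 1 − 2·0 = 1, t = 0 − 2·1 = -2  (check: 866·1 + 344·(-2) = 178)
  q = 1: r = 166, s = 0 − 1·1 = -1, t = 1 − 1·(-2) = 3  (check: 866·(-1) + 344·3 = 166)
  q = 1: r = 12, s = 1 − 1·(-1) = 2, t = -2 − 1·3 = -5  (check: 866·2 + 344·(-5) = 12)
  q = 13: r = 10, s = -1 − 13·2 = -27, t = 3 − 13·(-5) = 68  (check: 866·(-27) + 344·68 = 10)
  q = 1: r = 2, s = 2 − 1·(-27) = 29, t = -5 − 1·68 = -73  (check: 866·29 + 344·(-73) = 2)
The row with r = 2 (the gcd) gives the Bezout coefficients s = 29, t = -73.
Result: 866 · (29) + 344 · (-73) = 2.

gcd(866, 344) = 2; s = 29, t = -73 (check: 866·29 + 344·(-73) = 2).


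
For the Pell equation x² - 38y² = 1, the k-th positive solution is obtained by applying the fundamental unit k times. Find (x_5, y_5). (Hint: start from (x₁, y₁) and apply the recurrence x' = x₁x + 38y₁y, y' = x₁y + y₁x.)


Step 1: Find the fundamental solution (x₁, y₁) of x² - 38y² = 1.
  Expand √38 as a continued fraction. a₀ = ⌊√38⌋ = 6; iterate m_{k+1} = d_k·a_k − m_k, d_{k+1} = (38 − m_{k+1}²)/d_k, a_{k+1} = ⌊(a₀ + m_{k+1})/d_{k+1}⌋ (starting m₀ = 0, d₀ = 1), with convergents p_k = a_k·p_{k-1} + p_{k-2}, q_k = a_k·q_{k-1} + q_{k-2} (p₋₁ = 1, q₋₁ = 0):
  k = 0: a₀ = 6; p₀/q₀ = 6/1; p₀² − 38·q₀² = 36 − 38 = -2.
  k = 1: m = 6, d = 2, a = ⌊(6 + 6)/2⌋ = 6; p/q = (6·6 + 1)/(6·1 + 0) = 37/6; p² − 38·q² = 1369 − 1368 = 1.
  The first convergent with p² − 38·q² = 1 gives the fundamental solution (x₁, y₁) = (37, 6).
Step 2: Apply the recurrence (x_{n+1}, y_{n+1}) = (x₁x_n + 38y₁y_n, x₁y_n + y₁x_n) repeatedly.
  From (x_1, y_1) = (37, 6): x_2 = 37·37 + 38·6·6 = 2737; y_2 = 37·6 + 6·37 = 444.
  From (x_2, y_2) = (2737, 444): x_3 = 37·2737 + 38·6·444 = 202501; y_3 = 37·444 + 6·2737 = 32850.
  From (x_3, y_3) = (202501, 32850): x_4 = 37·202501 + 38·6·32850 = 14982337; y_4 = 37·32850 + 6·202501 = 2430456.
  From (x_4, y_4) = (14982337, 2430456): x_5 = 37·14982337 + 38·6·2430456 = 1108490437; y_5 = 37·2430456 + 6·14982337 = 179820894.
Step 3: Verify x_5² - 38·y_5² = 1228751048920450969 - 1228751048920450968 = 1 (should be 1). ✓

(x_1, y_1) = (37, 6); (x_5, y_5) = (1108490437, 179820894).
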